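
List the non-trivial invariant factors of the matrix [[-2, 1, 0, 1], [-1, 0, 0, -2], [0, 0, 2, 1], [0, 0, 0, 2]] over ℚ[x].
The Jordan structure of A has elementary divisors (x + 1)^2, (x - 2)^2. Arranging the block sizes at each eigenvalue in decreasing order and taking row products gives the invariant factors.

Invariant factors (smallest first, each dividing the next): (x - 2)^2(x + 1)^2.

Check: the last factor (x - 2)^2(x + 1)^2 is the minimal polynomial, and the product (x - 2)^2(x + 1)^2 is the characteristic polynomial.

(x - 2)^2(x + 1)^2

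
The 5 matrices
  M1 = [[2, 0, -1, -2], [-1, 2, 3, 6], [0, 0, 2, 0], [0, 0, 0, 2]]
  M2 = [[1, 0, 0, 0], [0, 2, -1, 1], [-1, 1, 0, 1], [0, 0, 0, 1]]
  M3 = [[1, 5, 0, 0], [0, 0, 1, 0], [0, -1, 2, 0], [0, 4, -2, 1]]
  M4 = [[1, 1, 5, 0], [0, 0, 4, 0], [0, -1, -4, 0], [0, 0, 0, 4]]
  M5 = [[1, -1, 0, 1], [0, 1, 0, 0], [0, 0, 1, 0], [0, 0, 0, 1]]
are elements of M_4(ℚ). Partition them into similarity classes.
Characteristic polynomials: χ_{M1} = (x - 2)^4, χ_{M2} = (x - 1)^4, χ_{M3} = (x - 1)^4, χ_{M4} = (x - 4)(x - 1)(x + 2)^2, χ_{M5} = (x - 1)^4.

{M1}: invariant factors x - 2, (x - 2)^3.

{M2, M3}: invariant factors x - 1, (x - 1)^3.

{M4}: invariant factors (x - 4)(x - 1)(x + 2)^2.

{M5}: invariant factors x - 1, x - 1, (x - 1)^2.

Matrices are similar if and only if their invariant-factor lists agree; the partition into similarity classes is {M1}, {M2, M3}, {M4}, {M5}.

4 classes: {M1}, {M2, M3}, {M4}, {M5}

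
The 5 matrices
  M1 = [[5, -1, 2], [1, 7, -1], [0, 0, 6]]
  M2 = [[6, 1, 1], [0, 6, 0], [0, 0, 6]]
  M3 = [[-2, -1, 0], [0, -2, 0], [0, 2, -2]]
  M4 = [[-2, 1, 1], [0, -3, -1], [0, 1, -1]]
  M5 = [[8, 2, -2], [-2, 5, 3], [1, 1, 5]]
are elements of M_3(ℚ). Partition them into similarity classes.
3 classes: {M1, M5}, {M2}, {M3, M4}

Characteristic polynomials: χ_{M1} = (x - 6)^3, χ_{M2} = (x - 6)^3, χ_{M3} = (x + 2)^3, χ_{M4} = (x + 2)^3, χ_{M5} = (x - 6)^3.

{M1, M5}: invariant factors (x - 6)^3.

{M2}: invariant factors x - 6, (x - 6)^2.

{M3, M4}: invariant factors x + 2, (x + 2)^2.

Matrices are similar if and only if their invariant-factor lists agree; the partition into similarity classes is {M1, M5}, {M2}, {M3, M4}.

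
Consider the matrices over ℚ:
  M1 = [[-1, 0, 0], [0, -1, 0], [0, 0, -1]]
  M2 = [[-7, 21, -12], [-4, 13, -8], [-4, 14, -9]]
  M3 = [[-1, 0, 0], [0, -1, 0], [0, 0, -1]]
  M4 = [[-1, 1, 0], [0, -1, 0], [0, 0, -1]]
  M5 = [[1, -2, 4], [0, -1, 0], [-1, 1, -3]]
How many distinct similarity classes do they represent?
Characteristic polynomials: χ_{M1} = (x + 1)^3, χ_{M2} = (x + 1)^3, χ_{M3} = (x + 1)^3, χ_{M4} = (x + 1)^3, χ_{M5} = (x + 1)^3.

{M1, M3}: invariant factors x + 1, x + 1, x + 1.

{M2, M4, M5}: invariant factors x + 1, (x + 1)^2.

Matrices are similar if and only if their invariant-factor lists agree; the partition into similarity classes is {M1, M3}, {M2, M4, M5}.

2 classes: {M1, M3}, {M2, M4, M5}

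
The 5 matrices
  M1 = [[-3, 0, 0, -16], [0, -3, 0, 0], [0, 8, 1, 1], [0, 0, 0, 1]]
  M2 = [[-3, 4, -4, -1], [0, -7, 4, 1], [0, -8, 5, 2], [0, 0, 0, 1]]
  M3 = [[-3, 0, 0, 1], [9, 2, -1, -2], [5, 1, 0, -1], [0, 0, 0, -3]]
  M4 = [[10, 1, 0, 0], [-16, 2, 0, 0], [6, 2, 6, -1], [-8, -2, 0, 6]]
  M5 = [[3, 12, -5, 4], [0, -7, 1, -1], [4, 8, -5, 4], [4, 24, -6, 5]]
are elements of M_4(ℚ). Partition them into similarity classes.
3 classes: {M1, M2}, {M3, M5}, {M4}

Characteristic polynomials: χ_{M1} = (x - 1)^2(x + 3)^2, χ_{M2} = (x - 1)^2(x + 3)^2, χ_{M3} = (x - 1)^2(x + 3)^2, χ_{M4} = (x - 6)^4, χ_{M5} = (x - 1)^2(x + 3)^2.

{M1, M2}: invariant factors x + 3, (x - 1)^2(x + 3).

{M3, M5}: invariant factors (x - 1)^2(x + 3)^2.

{M4}: invariant factors (x - 6)^2, (x - 6)^2.

Matrices are similar if and only if their invariant-factor lists agree; the partition into similarity classes is {M1, M2}, {M3, M5}, {M4}.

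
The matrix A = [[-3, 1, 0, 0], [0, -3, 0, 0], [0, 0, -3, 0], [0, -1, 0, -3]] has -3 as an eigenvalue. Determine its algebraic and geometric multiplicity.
The characteristic polynomial is (x + 3)^4, so the factor x + 3 appears with exponent 4: the algebraic multiplicity is 4.

rank(A + 3I) = 1, so the eigenspace has dimension 4 - 1 = 3: the geometric multiplicity is 3.

Since 3 < 4, A is not diagonalizable.

algebraic multiplicity 4, geometric multiplicity 3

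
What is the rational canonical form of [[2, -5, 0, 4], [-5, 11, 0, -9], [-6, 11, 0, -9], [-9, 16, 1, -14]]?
R = [[0, 0, 0, -1], [1, 0, 0, -5], [0, 1, 0, -4], [0, 0, 1, -1]]

The invariant factors of A (the non-unit diagonal entries of the Smith normal form of xI - A over ℚ[x]) are (x + 1)(x^3 + 4x + 1), each dividing the next. The characteristic polynomial is their product, (x + 1)(x^3 + 4x + 1).

The rational canonical form is the block-diagonal matrix of companion matrices C(f_i):
R = [[0, 0, 0, -1], [1, 0, 0, -5], [0, 1, 0, -4], [0, 0, 1, -1]].

Note the characteristic polynomial does not split into linear factors over ℚ, so A has no Jordan form over ℚ; the rational canonical form exists over any field.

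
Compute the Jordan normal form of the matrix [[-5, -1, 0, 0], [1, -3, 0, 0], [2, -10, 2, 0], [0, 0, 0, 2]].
The characteristic polynomial is det(xI - A) = (x - 2)^2(x + 4)^2, so the eigenvalues are -4 (algebraic multiplicity 2), 2 (algebraic multiplicity 2).

For λ = -4: rank(A + 4I) = 3, rank((A + 4I)^2) = 2. The eigenspace has dimension 4 - 3 = 1, so there is 1 Jordan block; the rank sequence gives block sizes [2].

For λ = 2: rank(A - 2I) = 2. The eigenspace has dimension 4 - 2 = 2, so there are 2 Jordan blocks; the rank sequence gives block sizes [1, 1].

Assembling the blocks gives the Jordan form J above.

J = [[-4, 1, 0, 0], [0, -4, 0, 0], [0, 0, 2, 0], [0, 0, 0, 2]]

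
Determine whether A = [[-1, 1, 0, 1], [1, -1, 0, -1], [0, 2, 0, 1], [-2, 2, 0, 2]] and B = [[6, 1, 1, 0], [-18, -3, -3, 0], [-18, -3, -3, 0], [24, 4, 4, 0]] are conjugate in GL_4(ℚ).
No.

Both have characteristic polynomial x^4 and minimal polynomial x^2. But rank(A) = 2 for A while rank(B) = 1 for B, so the number of Jordan blocks at λ = 0 differs. A and B are not similar.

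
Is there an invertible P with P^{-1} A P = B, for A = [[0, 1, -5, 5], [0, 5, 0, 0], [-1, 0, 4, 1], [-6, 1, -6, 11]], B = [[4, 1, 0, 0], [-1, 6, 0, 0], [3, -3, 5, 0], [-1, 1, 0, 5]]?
Both have characteristic polynomial (x - 5)^4 and minimal polynomial (x - 5)^2. But rank(A - 5I) = 2 for A while rank(B - 5I) = 1 for B, so the number of Jordan blocks at λ = 5 differs. A and B are not similar.

No.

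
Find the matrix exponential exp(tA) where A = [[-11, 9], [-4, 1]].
A has Jordan form J = [[-5, 1], [0, -5]] with A = PJP^{-1}, so e^{tA} = P e^{tJ} P^{-1}.

For a Jordan block J_k(λ), e^{tJ_k(λ)} = e^{λt} · (I + tN + t^2 N^2/2! + ... + t^{k-1} N^{k-1}/(k-1)!) where N is the nilpotent superdiagonal part.

Assembling the blocks and conjugating back gives the entries of e^{tA} as shown above.

e^{tA} = [[(1 - 6*t)*e^{-5*t}, 9*t*e^{-5*t}], [-4*t*e^{-5*t}, (6*t + 1)*e^{-5*t}]]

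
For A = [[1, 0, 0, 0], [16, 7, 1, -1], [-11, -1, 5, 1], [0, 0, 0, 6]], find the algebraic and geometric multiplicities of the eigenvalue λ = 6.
The characteristic polynomial is (x - 6)^3(x - 1), so the factor x - 6 appears with exponent 3: the algebraic multiplicity is 3.

rank(A - 6I) = 2, so the eigenspace has dimension 4 - 2 = 2: the geometric multiplicity is 2.

Since 2 < 3, A is not diagonalizable.

algebraic multiplicity 3, geometric multiplicity 2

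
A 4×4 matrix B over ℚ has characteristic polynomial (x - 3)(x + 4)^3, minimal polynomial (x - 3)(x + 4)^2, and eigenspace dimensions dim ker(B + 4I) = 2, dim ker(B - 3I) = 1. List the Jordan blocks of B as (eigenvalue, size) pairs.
λ = -4: algebraic multiplicity 3 (exponent in χ_B), largest block size 2 (exponent in m_B), 2 blocks (geometric multiplicity). These force block sizes [2, 1].
λ = 3: algebraic multiplicity 1 (exponent in χ_B), largest block size 1 (exponent in m_B), 1 block (geometric multiplicity). This forces block sizes [1].

Jordan blocks: (-4, 2), (-4, 1), (3, 1)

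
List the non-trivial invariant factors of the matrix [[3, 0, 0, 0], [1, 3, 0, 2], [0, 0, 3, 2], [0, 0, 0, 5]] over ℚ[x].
The Jordan structure of A has elementary divisors (x - 3)^2, (x - 3), (x - 5). Arranging the block sizes at each eigenvalue in decreasing order and taking row products gives the invariant factors.

Invariant factors (smallest first, each dividing the next): x - 3, (x - 5)(x - 3)^2.

Check: the last factor (x - 5)(x - 3)^2 is the minimal polynomial, and the product (x - 5)(x - 3)^3 is the characteristic polynomial.

x - 3, (x - 5)(x - 3)^2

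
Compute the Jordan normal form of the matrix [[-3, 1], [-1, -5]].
J = [[-4, 1], [0, -4]]

The characteristic polynomial is det(xI - A) = (x + 4)^2, so the eigenvalues are -4 (algebraic multiplicity 2).

For λ = -4: rank(A + 4I) = 1, rank((A + 4I)^2) = 0. The eigenspace has dimension 2 - 1 = 1, so there is 1 Jordan block; the rank sequence gives block sizes [2].

Assembling the blocks gives the Jordan form J above.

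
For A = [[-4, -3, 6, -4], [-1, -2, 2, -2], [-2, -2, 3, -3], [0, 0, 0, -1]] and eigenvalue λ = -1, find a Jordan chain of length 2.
We seek v_1 ∈ ker((A + I)^2) \ ker(A + I), then set v_{i+1} = (A + I) v_i.

One such chain is v_1 = [[-2, 1, -1, 0]]^T, v_2 = [[-3, -1, -2, 0]]^T. Check: (A + I) v_2 = [[0, 0, 0, 0]]^T = 0.

v_1 = [[-2, 1, -1, 0]]^T, v_2 = [[-3, -1, -2, 0]]^T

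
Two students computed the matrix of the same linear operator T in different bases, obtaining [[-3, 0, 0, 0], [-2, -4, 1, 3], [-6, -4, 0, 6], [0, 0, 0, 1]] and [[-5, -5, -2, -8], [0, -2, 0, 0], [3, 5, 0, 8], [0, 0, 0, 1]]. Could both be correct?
Both have characteristic polynomial (x - 1)(x + 2)^2(x + 3), but the minimal polynomial of A is (x - 1)(x + 2)^2(x + 3) while the minimal polynomial of B is (x - 1)(x + 2)(x + 3). The minimal polynomial is a similarity invariant, so A and B are not similar.

No.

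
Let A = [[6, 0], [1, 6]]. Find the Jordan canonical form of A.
J = [[6, 1], [0, 6]]

The characteristic polynomial is det(xI - A) = (x - 6)^2, so the eigenvalues are 6 (algebraic multiplicity 2).

For λ = 6: rank(A - 6I) = 1, rank((A - 6I)^2) = 0. The eigenspace has dimension 2 - 1 = 1, so there is 1 Jordan block; the rank sequence gives block sizes [2].

Assembling the blocks gives the Jordan form J above.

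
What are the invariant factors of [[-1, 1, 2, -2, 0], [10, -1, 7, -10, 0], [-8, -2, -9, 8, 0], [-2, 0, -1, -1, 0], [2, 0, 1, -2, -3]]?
The Jordan structure of A has elementary divisors (x + 3)^3, (x + 3), (x + 3). Arranging the block sizes at each eigenvalue in decreasing order and taking row products gives the invariant factors.

Invariant factors (smallest first, each dividing the next): x + 3, x + 3, (x + 3)^3.

Check: the last factor (x + 3)^3 is the minimal polynomial, and the product (x + 3)^5 is the characteristic polynomial.

x + 3, x + 3, (x + 3)^3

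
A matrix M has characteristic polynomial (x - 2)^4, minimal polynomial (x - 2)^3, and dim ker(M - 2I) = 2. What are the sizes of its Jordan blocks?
Jordan blocks: (2, 3), (2, 1)

λ = 2: algebraic multiplicity 4 (exponent in χ_M), largest block size 3 (exponent in m_M), 2 blocks (geometric multiplicity). These force block sizes [3, 1].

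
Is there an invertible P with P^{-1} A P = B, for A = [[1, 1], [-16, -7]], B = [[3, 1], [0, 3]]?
No.

trace(A) = -6 but trace(B) = 6. The trace is a similarity invariant, so A and B are not similar.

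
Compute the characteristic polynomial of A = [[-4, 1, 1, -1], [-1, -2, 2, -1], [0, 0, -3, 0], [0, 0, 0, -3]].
χ_A(x) = (x + 3)^4

xI - A = [[x + 4, -1, -1, 1], [1, x + 2, -2, 1], [0, 0, x + 3, 0], [0, 0, 0, x + 3]].

Expanding det(xI - A) along the first row:
det(xI - A) = + (x + 4)·det([[x + 2, -2, 1], [0, x + 3, 0], [0, 0, x + 3]]) - (-1)·det([[1, -2, 1], [0, x + 3, 0], [0, 0, x + 3]]) + (-1)·det([[1, x + 2, 1], [0, 0, 0], [0, 0, x + 3]]) - (1)·det([[1, x + 2, -2], [0, 0, x + 3], [0, 0, 0]]).

Evaluating gives χ_A(x) = x^4 + 12x^3 + 54x^2 + 108x + 81 = (x + 3)^4.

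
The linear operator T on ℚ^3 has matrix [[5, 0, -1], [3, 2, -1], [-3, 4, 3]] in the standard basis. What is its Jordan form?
J = [[2, 0, 0], [0, 4, 1], [0, 0, 4]]

The characteristic polynomial is det(xI - A) = (x - 4)^2(x - 2), so the eigenvalues are 2 (algebraic multiplicity 1), 4 (algebraic multiplicity 2).

For λ = 2: algebraic multiplicity 1 gives one 1×1 block.

For λ = 4: rank(A - 4I) = 2, rank((A - 4I)^2) = 1. The eigenspace has dimension 3 - 2 = 1, so there is 1 Jordan block; the rank sequence gives block sizes [2].

Assembling the blocks gives the Jordan form J above.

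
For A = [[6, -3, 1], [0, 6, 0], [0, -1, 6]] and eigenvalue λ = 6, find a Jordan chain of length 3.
We seek v_1 ∈ ker((A - 6I)^3) \ ker((A - 6I)^2), then set v_{i+1} = (A - 6I) v_i.

One such chain is v_1 = [[-4, -1, -1]]^T, v_2 = [[2, 0, 1]]^T, v_3 = [[1, 0, 0]]^T. Check: (A - 6I) v_3 = [[0, 0, 0]]^T = 0.

v_1 = [[-4, -1, -1]]^T, v_2 = [[2, 0, 1]]^T, v_3 = [[1, 0, 0]]^T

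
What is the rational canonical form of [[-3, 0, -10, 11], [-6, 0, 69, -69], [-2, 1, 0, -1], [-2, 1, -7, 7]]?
R = [[-3, 0, 0, 0], [0, 0, 0, -75], [0, 1, 0, 5], [0, 0, 1, 7]]

The invariant factors of A (the non-unit diagonal entries of the Smith normal form of xI - A over ℚ[x]) are x + 3, (x - 5)^2(x + 3), each dividing the next. The characteristic polynomial is their product, (x - 5)^2(x + 3)^2.

The rational canonical form is the block-diagonal matrix of companion matrices C(f_i):
R = [[-3, 0, 0, 0], [0, 0, 0, -75], [0, 1, 0, 5], [0, 0, 1, 7]].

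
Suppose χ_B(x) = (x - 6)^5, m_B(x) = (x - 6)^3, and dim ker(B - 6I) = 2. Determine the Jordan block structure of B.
Jordan blocks: (6, 3), (6, 2)

λ = 6: algebraic multiplicity 5 (exponent in χ_B), largest block size 3 (exponent in m_B), 2 blocks (geometric multiplicity). These force block sizes [3, 2].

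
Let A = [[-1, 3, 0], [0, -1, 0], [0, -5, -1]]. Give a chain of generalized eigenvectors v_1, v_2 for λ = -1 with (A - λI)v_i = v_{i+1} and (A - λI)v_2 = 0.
We seek v_1 ∈ ker((A + I)^2) \ ker(A + I), then set v_{i+1} = (A + I) v_i.

One such chain is v_1 = [[0, 1, 0]]^T, v_2 = [[3, 0, -5]]^T. Check: (A + I) v_2 = [[0, 0, 0]]^T = 0.

v_1 = [[0, 1, 0]]^T, v_2 = [[3, 0, -5]]^T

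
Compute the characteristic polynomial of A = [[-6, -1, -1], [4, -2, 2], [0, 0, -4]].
xI - A = [[x + 6, 1, 1], [-4, x + 2, -2], [0, 0, x + 4]].

Expanding det(xI - A) along the first row:
det(xI - A) = + (x + 6)·det([[x + 2, -2], [0, x + 4]]) - (1)·det([[-4, -2], [0, x + 4]]) + (1)·det([[-4, x + 2], [0, 0]]).

Evaluating gives χ_A(x) = x^3 + 12x^2 + 48x + 64 = (x + 4)^3.

χ_A(x) = (x + 4)^3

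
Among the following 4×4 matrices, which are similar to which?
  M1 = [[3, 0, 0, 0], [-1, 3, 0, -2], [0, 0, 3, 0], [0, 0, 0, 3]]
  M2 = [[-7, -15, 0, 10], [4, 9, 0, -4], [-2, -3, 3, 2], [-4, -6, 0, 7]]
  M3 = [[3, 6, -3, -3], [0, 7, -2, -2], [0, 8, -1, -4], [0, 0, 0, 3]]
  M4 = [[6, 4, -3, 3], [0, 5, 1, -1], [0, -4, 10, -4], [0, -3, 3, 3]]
2 classes: {M1, M2, M3}, {M4}

Characteristic polynomials: χ_{M1} = (x - 3)^4, χ_{M2} = (x - 3)^4, χ_{M3} = (x - 3)^4, χ_{M4} = (x - 6)^4.

{M1, M2, M3}: invariant factors x - 3, x - 3, (x - 3)^2.

{M4}: invariant factors x - 6, (x - 6)^3.

Matrices are similar if and only if their invariant-factor lists agree; the partition into similarity classes is {M1, M2, M3}, {M4}.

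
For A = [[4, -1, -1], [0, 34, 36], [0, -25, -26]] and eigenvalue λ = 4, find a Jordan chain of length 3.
v_1 = [[-1, -5, 4]]^T, v_2 = [[1, -6, 5]]^T, v_3 = [[1, 0, 0]]^T

We seek v_1 ∈ ker((A - 4I)^3) \ ker((A - 4I)^2), then set v_{i+1} = (A - 4I) v_i.

One such chain is v_1 = [[-1, -5, 4]]^T, v_2 = [[1, -6, 5]]^T, v_3 = [[1, 0, 0]]^T. Check: (A - 4I) v_3 = [[0, 0, 0]]^T = 0.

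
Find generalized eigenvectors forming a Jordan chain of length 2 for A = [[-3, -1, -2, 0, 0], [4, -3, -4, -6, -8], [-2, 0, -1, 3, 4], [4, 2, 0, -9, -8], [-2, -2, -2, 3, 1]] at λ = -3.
We seek v_1 ∈ ker((A + 3I)^2) \ ker(A + 3I), then set v_{i+1} = (A + 3I) v_i.

One such chain is v_1 = [[0, 1, 0, 0, 0]]^T, v_2 = [[-1, 0, 0, 2, -2]]^T. Check: (A + 3I) v_2 = [[0, 0, 0, 0, 0]]^T = 0.

v_1 = [[0, 1, 0, 0, 0]]^T, v_2 = [[-1, 0, 0, 2, -2]]^T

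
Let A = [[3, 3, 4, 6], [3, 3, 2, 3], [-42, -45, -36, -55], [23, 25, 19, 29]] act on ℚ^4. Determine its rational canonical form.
The invariant factors of A (the non-unit diagonal entries of the Smith normal form of xI - A over ℚ[x]) are (x + 1)(x^3 + 4x + 3), each dividing the next. The characteristic polynomial is their product, (x + 1)(x^3 + 4x + 3).

The rational canonical form is the block-diagonal matrix of companion matrices C(f_i):
R = [[0, 0, 0, -3], [1, 0, 0, -7], [0, 1, 0, -4], [0, 0, 1, -1]].

Note the characteristic polynomial does not split into linear factors over ℚ, so A has no Jordan form over ℚ; the rational canonical form exists over any field.

R = [[0, 0, 0, -3], [1, 0, 0, -7], [0, 1, 0, -4], [0, 0, 1, -1]]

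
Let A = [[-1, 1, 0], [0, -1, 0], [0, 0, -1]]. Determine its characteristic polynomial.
χ_A(x) = (x + 1)^3

xI - A = [[x + 1, -1, 0], [0, x + 1, 0], [0, 0, x + 1]].

Expanding det(xI - A) along the first row:
det(xI - A) = + (x + 1)·det([[x + 1, 0], [0, x + 1]]) - (-1)·det([[0, 0], [0, x + 1]]) + (0)·det([[0, x + 1], [0, 0]]).

Evaluating gives χ_A(x) = x^3 + 3x^2 + 3x + 1 = (x + 1)^3.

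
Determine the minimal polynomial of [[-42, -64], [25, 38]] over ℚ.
The characteristic polynomial factors as (x + 2)^2. The minimal polynomial is ∏(x - λ)^{k_λ} where k_λ is the size of the largest Jordan block at λ.

For λ = -2: rank(A + 2I) = 1, and the largest Jordan block has size 2 (the smallest k with rank((A + 2I)^k) = rank((A + 2I)^(k+1))).

So m_A(x) = (x + 2)^2.

m_A(x) = (x + 2)^2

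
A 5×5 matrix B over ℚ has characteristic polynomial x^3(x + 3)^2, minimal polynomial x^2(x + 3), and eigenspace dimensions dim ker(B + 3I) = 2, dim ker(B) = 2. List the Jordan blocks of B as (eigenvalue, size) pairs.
Jordan blocks: (-3, 1), (-3, 1), (0, 2), (0, 1)

λ = -3: algebraic multiplicity 2 (exponent in χ_B), largest block size 1 (exponent in m_B), 2 blocks (geometric multiplicity). These force block sizes [1, 1].
λ = 0: algebraic multiplicity 3 (exponent in χ_B), largest block size 2 (exponent in m_B), 2 blocks (geometric multiplicity). These force block sizes [2, 1].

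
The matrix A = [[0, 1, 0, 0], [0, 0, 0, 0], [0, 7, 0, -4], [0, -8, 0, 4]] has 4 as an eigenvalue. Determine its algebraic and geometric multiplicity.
algebraic multiplicity 1, geometric multiplicity 1

The characteristic polynomial is x^3(x - 4), so the factor x - 4 appears with exponent 1: the algebraic multiplicity is 1.

rank(A - 4I) = 3, so the eigenspace has dimension 4 - 3 = 1: the geometric multiplicity is 1.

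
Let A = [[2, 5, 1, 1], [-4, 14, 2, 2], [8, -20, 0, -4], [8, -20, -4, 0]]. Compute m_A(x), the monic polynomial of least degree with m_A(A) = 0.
m_A(x) = (x - 4)^2

The characteristic polynomial factors as (x - 4)^4. The minimal polynomial is ∏(x - λ)^{k_λ} where k_λ is the size of the largest Jordan block at λ.

For λ = 4: rank(A - 4I) = 1, and the largest Jordan block has size 2 (the smallest k with rank((A - 4I)^k) = rank((A - 4I)^(k+1))).

So m_A(x) = (x - 4)^2.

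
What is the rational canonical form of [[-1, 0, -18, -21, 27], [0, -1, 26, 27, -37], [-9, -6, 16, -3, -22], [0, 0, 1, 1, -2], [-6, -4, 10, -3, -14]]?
R = [[-1, 0, 0, 0, 0], [0, 0, 0, 0, 1], [0, 1, 0, 0, -2], [0, 0, 1, 0, 0], [0, 0, 0, 1, 2]]

The invariant factors of A (the non-unit diagonal entries of the Smith normal form of xI - A over ℚ[x]) are x + 1, (x - 1)^3(x + 1), each dividing the next. The characteristic polynomial is their product, (x - 1)^3(x + 1)^2.

The rational canonical form is the block-diagonal matrix of companion matrices C(f_i):
R = [[-1, 0, 0, 0, 0], [0, 0, 0, 0, 1], [0, 1, 0, 0, -2], [0, 0, 1, 0, 0], [0, 0, 0, 1, 2]].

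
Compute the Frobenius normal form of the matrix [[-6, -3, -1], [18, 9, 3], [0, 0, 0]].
R = [[0, 0, 0], [0, 0, 0], [0, 1, 3]]

The invariant factors of A (the non-unit diagonal entries of the Smith normal form of xI - A over ℚ[x]) are x, x(x - 3), each dividing the next. The characteristic polynomial is their product, x^2(x - 3).

The rational canonical form is the block-diagonal matrix of companion matrices C(f_i):
R = [[0, 0, 0], [0, 0, 0], [0, 1, 3]].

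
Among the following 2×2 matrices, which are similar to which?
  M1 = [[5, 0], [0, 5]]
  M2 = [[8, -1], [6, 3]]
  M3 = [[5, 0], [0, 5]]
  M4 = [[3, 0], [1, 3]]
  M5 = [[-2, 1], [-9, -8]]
4 classes: {M1, M3}, {M2}, {M4}, {M5}

Characteristic polynomials: χ_{M1} = (x - 5)^2, χ_{M2} = (x - 6)(x - 5), χ_{M3} = (x - 5)^2, χ_{M4} = (x - 3)^2, χ_{M5} = (x + 5)^2.

{M1, M3}: invariant factors x - 5, x - 5.

{M2}: invariant factors (x - 6)(x - 5).

{M4}: invariant factors (x - 3)^2.

{M5}: invariant factors (x + 5)^2.

Matrices are similar if and only if their invariant-factor lists agree; the partition into similarity classes is {M1, M3}, {M2}, {M4}, {M5}.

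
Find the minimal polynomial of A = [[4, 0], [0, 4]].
The characteristic polynomial factors as (x - 4)^2. The minimal polynomial is ∏(x - λ)^{k_λ} where k_λ is the size of the largest Jordan block at λ.

For λ = 4: rank(A - 4I) = 0, and the largest Jordan block has size 1 (the smallest k with rank((A - 4I)^k) = rank((A - 4I)^(k+1))).

So m_A(x) = x - 4.

m_A(x) = x - 4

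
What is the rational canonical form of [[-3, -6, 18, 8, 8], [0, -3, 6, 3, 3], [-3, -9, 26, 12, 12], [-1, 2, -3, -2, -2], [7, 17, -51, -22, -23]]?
R = [[-1, 0, 0, 0, 0], [0, 0, 0, 0, 3], [0, 1, 0, 0, 4], [0, 0, 1, 0, -2], [0, 0, 0, 1, -4]]

The invariant factors of A (the non-unit diagonal entries of the Smith normal form of xI - A over ℚ[x]) are x + 1, (x - 1)(x + 1)^2(x + 3), each dividing the next. The characteristic polynomial is their product, (x - 1)(x + 1)^3(x + 3).

The rational canonical form is the block-diagonal matrix of companion matrices C(f_i):
R = [[-1, 0, 0, 0, 0], [0, 0, 0, 0, 3], [0, 1, 0, 0, 4], [0, 0, 1, 0, -2], [0, 0, 0, 1, -4]].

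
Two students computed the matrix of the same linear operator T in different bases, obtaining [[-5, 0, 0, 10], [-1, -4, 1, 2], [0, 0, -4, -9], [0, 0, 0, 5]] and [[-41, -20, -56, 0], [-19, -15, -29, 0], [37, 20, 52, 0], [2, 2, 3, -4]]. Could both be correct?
Two matrices over a field are similar if and only if they have the same invariant factors.

Both A and B have characteristic polynomial (x - 5)(x + 4)^2(x + 5) and minimal polynomial (x - 5)(x + 4)^2(x + 5). Computing further, both have invariant factors (x - 5)(x + 4)^2(x + 5). Hence A and B are similar.

Yes.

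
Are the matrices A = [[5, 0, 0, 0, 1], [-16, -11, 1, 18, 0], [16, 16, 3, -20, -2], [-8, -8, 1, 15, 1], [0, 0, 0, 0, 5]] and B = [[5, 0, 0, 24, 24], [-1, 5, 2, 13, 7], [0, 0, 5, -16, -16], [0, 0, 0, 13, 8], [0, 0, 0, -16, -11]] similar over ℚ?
Both have characteristic polynomial (x - 5)^4(x + 3) and minimal polynomial (x - 5)^2(x + 3). But rank(A - 5I) = 3 for A while rank(B - 5I) = 2 for B, so the number of Jordan blocks at λ = 5 differs. A and B are not similar.

No.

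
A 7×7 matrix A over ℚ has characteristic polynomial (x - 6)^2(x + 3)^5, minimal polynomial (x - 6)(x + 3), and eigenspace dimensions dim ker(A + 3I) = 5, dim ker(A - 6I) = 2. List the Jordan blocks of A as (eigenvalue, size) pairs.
λ = -3: algebraic multiplicity 5 (exponent in χ_A), largest block size 1 (exponent in m_A), 5 blocks (geometric multiplicity). These force block sizes [1, 1, 1, 1, 1].
λ = 6: algebraic multiplicity 2 (exponent in χ_A), largest block size 1 (exponent in m_A), 2 blocks (geometric multiplicity). These force block sizes [1, 1].

Jordan blocks: (-3, 1), (-3, 1), (-3, 1), (-3, 1), (-3, 1), (6, 1), (6, 1)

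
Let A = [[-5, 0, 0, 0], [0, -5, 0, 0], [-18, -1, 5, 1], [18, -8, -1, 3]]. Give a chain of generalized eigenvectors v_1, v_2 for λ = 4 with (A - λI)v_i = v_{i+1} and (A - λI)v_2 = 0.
We seek v_1 ∈ ker((A - 4I)^2) \ ker(A - 4I), then set v_{i+1} = (A - 4I) v_i.

One such chain is v_1 = [[0, 0, 0, 1]]^T, v_2 = [[0, 0, 1, -1]]^T. Check: (A - 4I) v_2 = [[0, 0, 0, 0]]^T = 0.

v_1 = [[0, 0, 0, 1]]^T, v_2 = [[0, 0, 1, -1]]^T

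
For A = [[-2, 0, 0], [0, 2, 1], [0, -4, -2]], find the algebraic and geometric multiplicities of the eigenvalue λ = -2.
The characteristic polynomial is x^2(x + 2), so the factor x + 2 appears with exponent 1: the algebraic multiplicity is 1.

rank(A + 2I) = 2, so the eigenspace has dimension 3 - 2 = 1: the geometric multiplicity is 1.

algebraic multiplicity 1, geometric multiplicity 1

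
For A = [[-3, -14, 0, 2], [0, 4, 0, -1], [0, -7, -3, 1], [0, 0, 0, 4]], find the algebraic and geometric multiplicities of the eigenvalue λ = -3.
The characteristic polynomial is (x - 4)^2(x + 3)^2, so the factor x + 3 appears with exponent 2: the algebraic multiplicity is 2.

rank(A + 3I) = 2, so the eigenspace has dimension 4 - 2 = 2: the geometric multiplicity is 2.

algebraic multiplicity 2, geometric multiplicity 2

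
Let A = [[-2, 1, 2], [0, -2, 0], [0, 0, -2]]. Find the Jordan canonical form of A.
J = [[-2, 1, 0], [0, -2, 0], [0, 0, -2]]

The characteristic polynomial is det(xI - A) = (x + 2)^3, so the eigenvalues are -2 (algebraic multiplicity 3).

For λ = -2: rank(A + 2I) = 1, rank((A + 2I)^2) = 0. The eigenspace has dimension 3 - 1 = 2, so there are 2 Jordan blocks; the rank sequence gives block sizes [2, 1].

Assembling the blocks gives the Jordan form J above.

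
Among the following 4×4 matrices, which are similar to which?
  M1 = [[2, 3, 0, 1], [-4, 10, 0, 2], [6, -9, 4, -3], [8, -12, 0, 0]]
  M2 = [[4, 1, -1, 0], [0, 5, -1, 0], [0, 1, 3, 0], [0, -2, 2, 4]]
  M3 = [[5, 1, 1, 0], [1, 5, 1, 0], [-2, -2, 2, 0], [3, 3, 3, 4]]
Characteristic polynomials: χ_{M1} = (x - 4)^4, χ_{M2} = (x - 4)^4, χ_{M3} = (x - 4)^4.

{M1, M2, M3}: invariant factors x - 4, x - 4, (x - 4)^2.

Matrices are similar if and only if their invariant-factor lists agree; the partition into similarity classes is {M1, M2, M3}.

1 class: {M1, M2, M3}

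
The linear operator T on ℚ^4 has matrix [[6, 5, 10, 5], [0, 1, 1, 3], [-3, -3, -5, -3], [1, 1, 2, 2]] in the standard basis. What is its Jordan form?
J = [[1, 1, 0, 0], [0, 1, 1, 0], [0, 0, 1, 0], [0, 0, 0, 1]]

The characteristic polynomial is det(xI - A) = (x - 1)^4, so the eigenvalues are 1 (algebraic multiplicity 4).

For λ = 1: rank(A - I) = 2, rank((A - I)^2) = 1, rank((A - I)^3) = 0. The eigenspace has dimension 4 - 2 = 2, so there are 2 Jordan blocks; the rank sequence gives block sizes [3, 1].

Assembling the blocks gives the Jordan form J above.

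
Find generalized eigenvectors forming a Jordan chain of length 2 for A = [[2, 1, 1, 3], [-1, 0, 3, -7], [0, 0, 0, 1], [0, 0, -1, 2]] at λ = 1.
We seek v_1 ∈ ker((A - I)^2) \ ker(A - I), then set v_{i+1} = (A - I) v_i.

One such chain is v_1 = [[0, 1, 0, 0]]^T, v_2 = [[1, -1, 0, 0]]^T. Check: (A - I) v_2 = [[0, 0, 0, 0]]^T = 0.

v_1 = [[0, 1, 0, 0]]^T, v_2 = [[1, -1, 0, 0]]^T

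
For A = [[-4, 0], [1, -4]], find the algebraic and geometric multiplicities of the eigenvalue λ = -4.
The characteristic polynomial is (x + 4)^2, so the factor x + 4 appears with exponent 2: the algebraic multiplicity is 2.

rank(A + 4I) = 1, so the eigenspace has dimension 2 - 1 = 1: the geometric multiplicity is 1.

Since 1 < 2, A is not diagonalizable.

algebraic multiplicity 2, geometric multiplicity 1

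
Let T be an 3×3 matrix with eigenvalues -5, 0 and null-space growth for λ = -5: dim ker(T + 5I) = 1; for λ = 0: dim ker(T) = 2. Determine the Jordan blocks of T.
λ = -5: successive nullity increments [1] count blocks of size ≥ k; block sizes are [1].
λ = 0: successive nullity increments [2] count blocks of size ≥ k; block sizes are [1, 1].

Jordan blocks: (-5, 1), (0, 1), (0, 1)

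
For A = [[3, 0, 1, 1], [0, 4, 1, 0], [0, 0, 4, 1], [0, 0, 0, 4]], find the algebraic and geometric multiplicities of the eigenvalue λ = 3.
The characteristic polynomial is (x - 4)^3(x - 3), so the factor x - 3 appears with exponent 1: the algebraic multiplicity is 1.

rank(A - 3I) = 3, so the eigenspace has dimension 4 - 3 = 1: the geometric multiplicity is 1.

algebraic multiplicity 1, geometric multiplicity 1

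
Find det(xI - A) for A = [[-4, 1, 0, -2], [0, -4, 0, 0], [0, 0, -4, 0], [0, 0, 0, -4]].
χ_A(x) = (x + 4)^4

xI - A = [[x + 4, -1, 0, 2], [0, x + 4, 0, 0], [0, 0, x + 4, 0], [0, 0, 0, x + 4]].

Expanding det(xI - A) along the first row:
det(xI - A) = + (x + 4)·det([[x + 4, 0, 0], [0, x + 4, 0], [0, 0, x + 4]]) - (-1)·det([[0, 0, 0], [0, x + 4, 0], [0, 0, x + 4]]) + (0)·det([[0, x + 4, 0], [0, 0, 0], [0, 0, x + 4]]) - (2)·det([[0, x + 4, 0], [0, 0, x + 4], [0, 0, 0]]).

Evaluating gives χ_A(x) = x^4 + 16x^3 + 96x^2 + 256x + 256 = (x + 4)^4.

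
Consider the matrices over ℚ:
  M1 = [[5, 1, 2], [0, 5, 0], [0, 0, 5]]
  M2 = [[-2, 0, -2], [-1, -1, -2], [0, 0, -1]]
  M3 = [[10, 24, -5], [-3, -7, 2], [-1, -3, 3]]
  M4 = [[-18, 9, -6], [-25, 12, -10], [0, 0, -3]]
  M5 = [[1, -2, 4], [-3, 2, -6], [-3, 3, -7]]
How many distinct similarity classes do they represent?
Characteristic polynomials: χ_{M1} = (x - 5)^3, χ_{M2} = (x + 1)^2(x + 2), χ_{M3} = (x - 2)^3, χ_{M4} = (x + 3)^3, χ_{M5} = (x + 1)^2(x + 2).

{M1}: invariant factors x - 5, (x - 5)^2.

{M2, M5}: invariant factors x + 1, (x + 1)(x + 2).

{M3}: invariant factors (x - 2)^3.

{M4}: invariant factors x + 3, (x + 3)^2.

Matrices are similar if and only if their invariant-factor lists agree; the partition into similarity classes is {M1}, {M2, M5}, {M3}, {M4}.

4 classes: {M1}, {M2, M5}, {M3}, {M4}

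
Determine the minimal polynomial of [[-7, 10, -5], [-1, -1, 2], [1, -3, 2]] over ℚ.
m_A(x) = (x + 2)^3

The characteristic polynomial factors as (x + 2)^3. The minimal polynomial is ∏(x - λ)^{k_λ} where k_λ is the size of the largest Jordan block at λ.

For λ = -2: rank(A + 2I) = 2, and the largest Jordan block has size 3 (the smallest k with rank((A + 2I)^k) = rank((A + 2I)^(k+1))).

So m_A(x) = (x + 2)^3.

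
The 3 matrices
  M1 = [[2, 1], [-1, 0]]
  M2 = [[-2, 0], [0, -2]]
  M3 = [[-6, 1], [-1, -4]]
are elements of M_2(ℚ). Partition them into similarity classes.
3 classes: {M1}, {M2}, {M3}

Characteristic polynomials: χ_{M1} = (x - 1)^2, χ_{M2} = (x + 2)^2, χ_{M3} = (x + 5)^2.

{M1}: invariant factors (x - 1)^2.

{M2}: invariant factors x + 2, x + 2.

{M3}: invariant factors (x + 5)^2.

Matrices are similar if and only if their invariant-factor lists agree; the partition into similarity classes is {M1}, {M2}, {M3}.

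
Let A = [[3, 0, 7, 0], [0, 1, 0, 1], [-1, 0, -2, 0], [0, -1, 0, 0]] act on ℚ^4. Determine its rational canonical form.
The invariant factors of A (the non-unit diagonal entries of the Smith normal form of xI - A over ℚ[x]) are x^2 - x + 1, x^2 - x + 1, each dividing the next. The characteristic polynomial is their product, (x^2 - x + 1)^2.

The rational canonical form is the block-diagonal matrix of companion matrices C(f_i):
R = [[0, -1, 0, 0], [1, 1, 0, 0], [0, 0, 0, -1], [0, 0, 1, 1]].

Note the characteristic polynomial does not split into linear factors over ℚ, so A has no Jordan form over ℚ; the rational canonical form exists over any field.

R = [[0, -1, 0, 0], [1, 1, 0, 0], [0, 0, 0, -1], [0, 0, 1, 1]]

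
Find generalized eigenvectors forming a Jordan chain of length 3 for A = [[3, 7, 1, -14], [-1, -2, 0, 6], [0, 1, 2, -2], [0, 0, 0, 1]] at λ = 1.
v_1 = [[2, -1, 1, 0]]^T, v_2 = [[-2, 1, 0, 0]]^T, v_3 = [[3, -1, 1, 0]]^T

We seek v_1 ∈ ker((A - I)^3) \ ker((A - I)^2), then set v_{i+1} = (A - I) v_i.

One such chain is v_1 = [[2, -1, 1, 0]]^T, v_2 = [[-2, 1, 0, 0]]^T, v_3 = [[3, -1, 1, 0]]^T. Check: (A - I) v_3 = [[0, 0, 0, 0]]^T = 0.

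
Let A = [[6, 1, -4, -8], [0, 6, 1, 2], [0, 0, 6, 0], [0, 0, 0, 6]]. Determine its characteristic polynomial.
xI - A = [[x - 6, -1, 4, 8], [0, x - 6, -1, -2], [0, 0, x - 6, 0], [0, 0, 0, x - 6]].

Expanding det(xI - A) along the first row:
det(xI - A) = + (x - 6)·det([[x - 6, -1, -2], [0, x - 6, 0], [0, 0, x - 6]]) - (-1)·det([[0, -1, -2], [0, x - 6, 0], [0, 0, x - 6]]) + (4)·det([[0, x - 6, -2], [0, 0, 0], [0, 0, x - 6]]) - (8)·det([[0, x - 6, -1], [0, 0, x - 6], [0, 0, 0]]).

Evaluating gives χ_A(x) = x^4 - 24x^3 + 216x^2 - 864x + 1296 = (x - 6)^4.

χ_A(x) = (x - 6)^4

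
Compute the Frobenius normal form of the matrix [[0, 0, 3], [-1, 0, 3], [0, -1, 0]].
R = [[0, 0, 3], [1, 0, -3], [0, 1, 0]]

The invariant factors of A (the non-unit diagonal entries of the Smith normal form of xI - A over ℚ[x]) are x^3 + 3x - 3, each dividing the next. The characteristic polynomial is their product, x^3 + 3x - 3.

The rational canonical form is the block-diagonal matrix of companion matrices C(f_i):
R = [[0, 0, 3], [1, 0, -3], [0, 1, 0]].

Note the characteristic polynomial does not split into linear factors over ℚ, so A has no Jordan form over ℚ; the rational canonical form exists over any field.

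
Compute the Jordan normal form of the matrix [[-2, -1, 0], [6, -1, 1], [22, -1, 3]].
J = [[0, 1, 0], [0, 0, 1], [0, 0, 0]]

The characteristic polynomial is det(xI - A) = x^3, so the eigenvalues are 0 (algebraic multiplicity 3).

For λ = 0: rank(A) = 2, rank(A^2) = 1, rank(A^3) = 0. The eigenspace has dimension 3 - 2 = 1, so there is 1 Jordan block; the rank sequence gives block sizes [3].

Assembling the blocks gives the Jordan form J above.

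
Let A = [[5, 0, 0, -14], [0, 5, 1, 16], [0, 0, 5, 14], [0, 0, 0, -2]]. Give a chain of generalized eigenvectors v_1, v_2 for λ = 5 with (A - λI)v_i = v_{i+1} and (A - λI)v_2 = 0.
We seek v_1 ∈ ker((A - 5I)^2) \ ker(A - 5I), then set v_{i+1} = (A - 5I) v_i.

One such chain is v_1 = [[-1, 1, 1, 0]]^T, v_2 = [[0, 1, 0, 0]]^T. Check: (A - 5I) v_2 = [[0, 0, 0, 0]]^T = 0.

v_1 = [[-1, 1, 1, 0]]^T, v_2 = [[0, 1, 0, 0]]^T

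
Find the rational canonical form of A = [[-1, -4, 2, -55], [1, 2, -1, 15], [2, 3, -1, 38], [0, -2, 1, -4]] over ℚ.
The invariant factors of A (the non-unit diagonal entries of the Smith normal form of xI - A over ℚ[x]) are (x^2 + 2x - 6)^2, each dividing the next. The characteristic polynomial is their product, (x^2 + 2x - 6)^2.

The rational canonical form is the block-diagonal matrix of companion matrices C(f_i):
R = [[0, 0, 0, -36], [1, 0, 0, 24], [0, 1, 0, 8], [0, 0, 1, -4]].

Note the characteristic polynomial does not split into linear factors over ℚ, so A has no Jordan form over ℚ; the rational canonical form exists over any field.

R = [[0, 0, 0, -36], [1, 0, 0, 24], [0, 1, 0, 8], [0, 0, 1, -4]]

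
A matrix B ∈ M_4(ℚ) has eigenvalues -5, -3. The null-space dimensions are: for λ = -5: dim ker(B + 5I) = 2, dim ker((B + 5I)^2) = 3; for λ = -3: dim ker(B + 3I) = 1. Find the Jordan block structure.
λ = -5: successive nullity increments [2, 1] count blocks of size ≥ k; block sizes are [2, 1].
λ = -3: successive nullity increments [1] count blocks of size ≥ k; block sizes are [1].

Jordan blocks: (-5, 2), (-5, 1), (-3, 1)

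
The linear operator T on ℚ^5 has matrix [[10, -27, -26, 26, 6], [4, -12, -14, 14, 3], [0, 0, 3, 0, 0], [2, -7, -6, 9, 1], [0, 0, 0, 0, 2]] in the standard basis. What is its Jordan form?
J = [[2, 1, 0, 0, 0], [0, 2, 1, 0, 0], [0, 0, 2, 0, 0], [0, 0, 0, 3, 0], [0, 0, 0, 0, 3]]

The characteristic polynomial is det(xI - A) = (x - 3)^2(x - 2)^3, so the eigenvalues are 2 (algebraic multiplicity 3), 3 (algebraic multiplicity 2).

For λ = 2: rank(A - 2I) = 4, rank((A - 2I)^2) = 3, rank((A - 2I)^3) = 2. The eigenspace has dimension 5 - 4 = 1, so there is 1 Jordan block; the rank sequence gives block sizes [3].

For λ = 3: rank(A - 3I) = 3. The eigenspace has dimension 5 - 3 = 2, so there are 2 Jordan blocks; the rank sequence gives block sizes [1, 1].

Assembling the blocks gives the Jordan form J above.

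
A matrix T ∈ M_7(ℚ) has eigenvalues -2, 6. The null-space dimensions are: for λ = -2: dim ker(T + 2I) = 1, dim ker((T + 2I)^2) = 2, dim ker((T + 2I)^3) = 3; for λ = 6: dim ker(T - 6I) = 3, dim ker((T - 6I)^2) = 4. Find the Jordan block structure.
Jordan blocks: (-2, 3), (6, 2), (6, 1), (6, 1)

λ = -2: successive nullity increments [1, 1, 1] count blocks of size ≥ k; block sizes are [3].
λ = 6: successive nullity increments [3, 1] count blocks of size ≥ k; block sizes are [2, 1, 1].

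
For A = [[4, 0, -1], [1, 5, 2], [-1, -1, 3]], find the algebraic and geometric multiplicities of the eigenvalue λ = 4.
algebraic multiplicity 3, geometric multiplicity 1

The characteristic polynomial is (x - 4)^3, so the factor x - 4 appears with exponent 3: the algebraic multiplicity is 3.

rank(A - 4I) = 2, so the eigenspace has dimension 3 - 2 = 1: the geometric multiplicity is 1.

Since 1 < 3, A is not diagonalizable.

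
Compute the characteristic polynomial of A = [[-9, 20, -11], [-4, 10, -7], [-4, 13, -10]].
χ_A(x) = (x + 3)^3

xI - A = [[x + 9, -20, 11], [4, x - 10, 7], [4, -13, x + 10]].

Expanding det(xI - A) along the first row:
det(xI - A) = + (x + 9)·det([[x - 10, 7], [-13, x + 10]]) - (-20)·det([[4, 7], [4, x + 10]]) + (11)·det([[4, x - 10], [4, -13]]).

Evaluating gives χ_A(x) = x^3 + 9x^2 + 27x + 27 = (x + 3)^3.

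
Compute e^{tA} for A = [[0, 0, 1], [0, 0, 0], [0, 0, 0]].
e^{tA} = [[1, 0, t], [0, 1, 0], [0, 0, 1]]

A has Jordan form J = [[0, 1, 0], [0, 0, 0], [0, 0, 0]] with A = PJP^{-1}, so e^{tA} = P e^{tJ} P^{-1}.

For a Jordan block J_k(λ), e^{tJ_k(λ)} = e^{λt} · (I + tN + t^2 N^2/2! + ... + t^{k-1} N^{k-1}/(k-1)!) where N is the nilpotent superdiagonal part.

Assembling the blocks and conjugating back gives the entries of e^{tA} as shown above.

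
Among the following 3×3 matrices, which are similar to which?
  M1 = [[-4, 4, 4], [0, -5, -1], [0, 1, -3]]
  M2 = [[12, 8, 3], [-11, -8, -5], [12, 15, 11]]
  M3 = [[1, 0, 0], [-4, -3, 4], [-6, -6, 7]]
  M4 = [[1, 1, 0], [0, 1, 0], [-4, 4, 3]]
Characteristic polynomials: χ_{M1} = (x + 4)^3, χ_{M2} = (x - 5)^3, χ_{M3} = (x - 3)(x - 1)^2, χ_{M4} = (x - 3)(x - 1)^2.

{M1}: invariant factors x + 4, (x + 4)^2.

{M2}: invariant factors (x - 5)^3.

{M3}: invariant factors x - 1, (x - 3)(x - 1).

{M4}: invariant factors (x - 3)(x - 1)^2.

Matrices are similar if and only if their invariant-factor lists agree; the partition into similarity classes is {M1}, {M2}, {M3}, {M4}.

4 classes: {M1}, {M2}, {M3}, {M4}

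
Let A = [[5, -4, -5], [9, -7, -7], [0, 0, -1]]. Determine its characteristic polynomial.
χ_A(x) = (x + 1)^3

xI - A = [[x - 5, 4, 5], [-9, x + 7, 7], [0, 0, x + 1]].

Expanding det(xI - A) along the first row:
det(xI - A) = + (x - 5)·det([[x + 7, 7], [0, x + 1]]) - (4)·det([[-9, 7], [0, x + 1]]) + (5)·det([[-9, x + 7], [0, 0]]).

Evaluating gives χ_A(x) = x^3 + 3x^2 + 3x + 1 = (x + 1)^3.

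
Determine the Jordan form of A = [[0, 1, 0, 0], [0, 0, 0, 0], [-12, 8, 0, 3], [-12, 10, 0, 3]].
J = [[0, 1, 0, 0], [0, 0, 0, 0], [0, 0, 0, 0], [0, 0, 0, 3]]

The characteristic polynomial is det(xI - A) = x^3(x - 3), so the eigenvalues are 0 (algebraic multiplicity 3), 3 (algebraic multiplicity 1).

For λ = 0: rank(A) = 2, rank(A^2) = 1. The eigenspace has dimension 4 - 2 = 2, so there are 2 Jordan blocks; the rank sequence gives block sizes [2, 1].

For λ = 3: algebraic multiplicity 1 gives one 1×1 block.

Assembling the blocks gives the Jordan form J above.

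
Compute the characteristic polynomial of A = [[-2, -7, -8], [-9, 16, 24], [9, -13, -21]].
xI - A = [[x + 2, 7, 8], [9, x - 16, -24], [-9, 13, x + 21]].

Expanding det(xI - A) along the first row:
det(xI - A) = + (x + 2)·det([[x - 16, -24], [13, x + 21]]) - (7)·det([[9, -24], [-9, x + 21]]) + (8)·det([[9, x - 16], [-9, 13]]).

Evaluating gives χ_A(x) = x^3 + 7x^2 - 5x - 75 = (x - 3)(x + 5)^2.

χ_A(x) = (x - 3)(x + 5)^2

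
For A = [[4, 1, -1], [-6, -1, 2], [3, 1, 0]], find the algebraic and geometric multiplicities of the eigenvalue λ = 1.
algebraic multiplicity 3, geometric multiplicity 2

The characteristic polynomial is (x - 1)^3, so the factor x - 1 appears with exponent 3: the algebraic multiplicity is 3.

rank(A - I) = 1, so the eigenspace has dimension 3 - 1 = 2: the geometric multiplicity is 2.

Since 2 < 3, A is not diagonalizable.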